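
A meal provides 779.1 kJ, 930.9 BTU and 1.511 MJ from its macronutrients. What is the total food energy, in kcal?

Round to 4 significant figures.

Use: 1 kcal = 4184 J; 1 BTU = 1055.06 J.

782.1 kcal

779.1 kJ × 1000 = 779100 J
930.9 BTU × 1055.06 = 982155 J
1.511 MJ × 1000000 = 1.511×10⁶ J
Total: 779100 + 982155 + 1.511×10⁶ = 3.27226×10⁶ J
In kcal: 3.27226×10⁶ / 4184 = 782.089 kcal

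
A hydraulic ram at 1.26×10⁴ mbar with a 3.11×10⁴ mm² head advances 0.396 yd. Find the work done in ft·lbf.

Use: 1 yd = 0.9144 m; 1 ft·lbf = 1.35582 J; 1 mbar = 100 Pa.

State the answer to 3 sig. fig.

1.26×10⁴ mbar → 1.26×10⁶ Pa
3.11×10⁴ mm² → 0.0311 m²
F = P × A = 1.26×10⁶ × 0.0311 = 39186 N
0.396 yd → 0.362102 m
W = F × d = 39186 × 0.362102 = 14189.3 J
In ft·lbf: 14189.3 / 1.35582 = 10465.5 ft·lbf

1.05×10⁴ ft·lbf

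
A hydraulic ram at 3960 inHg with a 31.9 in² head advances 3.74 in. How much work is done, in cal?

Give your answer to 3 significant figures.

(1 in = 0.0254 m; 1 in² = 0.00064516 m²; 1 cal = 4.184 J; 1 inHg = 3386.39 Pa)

6270 cal

3960 inHg → 1.34101×10⁷ Pa
31.9 in² → 0.0205806 m²
F = P × A = 1.34101×10⁷ × 0.0205806 = 275988 N
3.74 in → 0.094996 m
W = F × d = 275988 × 0.094996 = 26217.8 J
In cal: 26217.8 / 4.184 = 6266.2 cal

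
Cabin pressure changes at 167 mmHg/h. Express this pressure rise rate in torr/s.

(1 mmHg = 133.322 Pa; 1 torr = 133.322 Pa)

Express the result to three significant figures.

167 mmHg/h × 133.322 Pa/mmHg ÷ 3600 s/h = 6.18466 Pa/s
6.18466 Pa/s ÷ 133.322 Pa/torr = 0.0463889 torr/s

0.0464 torr/s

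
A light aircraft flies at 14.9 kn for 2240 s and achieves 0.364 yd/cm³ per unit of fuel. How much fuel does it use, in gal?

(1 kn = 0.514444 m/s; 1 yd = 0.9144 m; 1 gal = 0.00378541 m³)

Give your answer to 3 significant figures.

13.6 gal

14.9 kn → 7.66522 m/s
d = v × t = 7.66522 × 2240 = 17170.1 m
0.364 yd/cm³ → 332842 m/m³
V = d / (distance per unit fuel) = 17170.1 / 332842 = 0.0515863 m³
In gal: 0.0515863 / 0.00378541 = 13.6277 gal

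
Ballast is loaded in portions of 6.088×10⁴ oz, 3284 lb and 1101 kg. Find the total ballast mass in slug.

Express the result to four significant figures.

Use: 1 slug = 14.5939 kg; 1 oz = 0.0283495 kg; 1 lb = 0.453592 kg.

6.088×10⁴ oz × 0.0283495 = 1725.92 kg
3284 lb × 0.453592 = 1489.6 kg
1101 kg (already kg)
Total: 1725.92 + 1489.6 + 1101 = 4316.52 kg
In slug: 4316.52 / 14.5939 = 295.776 slug

295.8 slug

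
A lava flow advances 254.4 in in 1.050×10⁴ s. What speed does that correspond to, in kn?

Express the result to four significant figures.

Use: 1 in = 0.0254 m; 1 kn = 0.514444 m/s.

0.001196 kn

254.4 in × 0.0254 = 6.46176 m
v = d / t = 6.46176 m / 10500 s = 6.15406×10⁻⁴ m/s
6.15406×10⁻⁴ m/s ÷ (0.514444 m/s/kn) = 0.00119625 kn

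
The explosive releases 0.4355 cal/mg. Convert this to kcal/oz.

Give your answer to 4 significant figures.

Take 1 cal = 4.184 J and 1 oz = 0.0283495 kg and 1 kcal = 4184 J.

0.4355 cal/mg × 4.184 J/cal ÷ 10⁻⁶ kg/mg = 1.82213×10⁶ J/kg
1.82213×10⁶ J/kg ÷ 4184 J/kcal × 0.0283495 kg/oz = 12.3462 kcal/oz

12.35 kcal/oz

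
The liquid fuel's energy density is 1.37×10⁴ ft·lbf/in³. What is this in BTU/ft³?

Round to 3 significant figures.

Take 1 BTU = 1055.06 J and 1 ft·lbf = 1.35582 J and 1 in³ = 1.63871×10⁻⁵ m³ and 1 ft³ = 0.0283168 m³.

3.04×10⁴ BTU/ft³

1.37×10⁴ ft·lbf/in³ × 1.35582 J/ft·lbf ÷ 1.63871×10⁻⁵ m³/in³ = 1.1335×10⁹ J/m³
1.1335×10⁹ J/m³ ÷ 1055.06 J/BTU × 0.0283168 m³/ft³ = 30422.1 BTU/ft³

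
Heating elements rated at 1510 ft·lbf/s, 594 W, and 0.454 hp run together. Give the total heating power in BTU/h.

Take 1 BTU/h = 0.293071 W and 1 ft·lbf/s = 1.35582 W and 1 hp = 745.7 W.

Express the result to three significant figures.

1.02×10⁴ BTU/h

1510 ft·lbf/s × 1.35582 → 2047.29 W
594 W (already W)
0.454 hp × 745.7 → 338.548 W
Combined: 2047.29 + 594 + 338.548 = 2979.84 W
In BTU/h: 2979.84 / 0.293071 = 10167.6 BTU/h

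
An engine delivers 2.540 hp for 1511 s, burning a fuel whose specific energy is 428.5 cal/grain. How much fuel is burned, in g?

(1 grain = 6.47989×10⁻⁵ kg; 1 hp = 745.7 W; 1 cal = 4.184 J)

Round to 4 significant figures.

2.540 hp → 1894.08 W
E = P × t = 1894.08 × 1511 = 2.86195×10⁶ J
428.5 cal/grain → 2.76678×10⁷ J/kg
m = E / e_s = 2.86195×10⁶ / 2.76678×10⁷ = 0.10344 kg
In g: 0.10344 / 0.001 = 103.44 g

103.4 g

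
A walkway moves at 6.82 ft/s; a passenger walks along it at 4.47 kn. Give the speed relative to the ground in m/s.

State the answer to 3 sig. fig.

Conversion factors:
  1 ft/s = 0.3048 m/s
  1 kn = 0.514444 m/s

4.38 m/s

6.82 ft/s × 0.3048 → 2.07874 m/s
4.47 kn × 0.514444 → 2.29956 m/s
Combined: 2.07874 + 2.29956 = 4.3783 m/s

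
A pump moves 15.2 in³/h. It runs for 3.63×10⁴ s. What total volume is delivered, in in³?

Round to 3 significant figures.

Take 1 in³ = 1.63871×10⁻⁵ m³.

153 in³

15.2 in³/h → 6.919×10⁻⁸ m³/s
V = Q × t = 6.919×10⁻⁸ × 36300 = 0.0025116 m³
In in³: 0.0025116 / 1.63871×10⁻⁵ = 153.267 in³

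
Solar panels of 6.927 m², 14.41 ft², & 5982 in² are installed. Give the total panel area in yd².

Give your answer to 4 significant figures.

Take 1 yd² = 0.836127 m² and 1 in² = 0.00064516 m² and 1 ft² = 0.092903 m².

6.927 m² (already m²)
14.41 ft² × 0.092903 → 1.33873 m²
5982 in² × 0.00064516 → 3.85935 m²
Total: 6.927 + 1.33873 + 3.85935 = 12.1251 m²
In yd²: 12.1251 / 0.836127 = 14.5015 yd²

14.50 yd²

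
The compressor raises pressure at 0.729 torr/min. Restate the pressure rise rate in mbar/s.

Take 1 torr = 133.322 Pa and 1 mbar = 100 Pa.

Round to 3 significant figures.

0.0162 mbar/s

0.729 torr/min × 133.322 Pa/torr ÷ 60 s/min = 1.61986 Pa/s
1.61986 Pa/s ÷ 100 Pa/mbar = 0.0161986 mbar/s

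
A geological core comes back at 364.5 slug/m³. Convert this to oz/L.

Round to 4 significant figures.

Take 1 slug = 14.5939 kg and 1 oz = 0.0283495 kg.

364.5 slug/m³ × 14.5939 kg/slug = 5319.48 kg/m³
5319.48 kg/m³ ÷ 0.0283495 kg/oz × 0.001 m³/L = 187.639 oz/L

187.6 oz/L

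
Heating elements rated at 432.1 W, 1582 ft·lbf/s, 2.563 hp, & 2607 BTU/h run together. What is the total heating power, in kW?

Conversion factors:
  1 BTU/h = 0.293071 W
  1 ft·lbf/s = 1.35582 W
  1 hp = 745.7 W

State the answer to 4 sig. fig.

5.252 kW

432.1 W (already W)
1582 ft·lbf/s × 1.35582 = 2144.91 W
2.563 hp × 745.7 = 1911.23 W
2607 BTU/h × 0.293071 = 764.036 W
Combined: 432.1 + 2144.91 + 1911.23 + 764.036 = 5252.28 W
In kW: 5252.28 / 1000 = 5.25228 kW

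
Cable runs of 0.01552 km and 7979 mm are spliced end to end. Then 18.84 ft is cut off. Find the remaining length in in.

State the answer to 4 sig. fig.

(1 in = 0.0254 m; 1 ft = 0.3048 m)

699.1 in

0.01552 km × 1000 = 15.52 m
7979 mm × 0.001 = 7.979 m
18.84 ft × 0.3048 = 5.74243 m
Net: 15.52 + 7.979 − 5.74243 = 17.7566 m
In in: 17.7566 / 0.0254 = 699.079 in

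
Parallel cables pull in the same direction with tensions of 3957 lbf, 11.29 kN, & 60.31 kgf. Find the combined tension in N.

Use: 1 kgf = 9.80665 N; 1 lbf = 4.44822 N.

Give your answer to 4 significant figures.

2.948×10⁴ N

3957 lbf × 4.44822 = 17601.6 N
11.29 kN × 1000 = 11290 N
60.31 kgf × 9.80665 = 591.439 N
Total: 17601.6 + 11290 + 591.439 = 29483 N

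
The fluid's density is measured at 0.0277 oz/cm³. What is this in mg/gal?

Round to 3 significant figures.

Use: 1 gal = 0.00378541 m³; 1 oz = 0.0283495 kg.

2.97×10⁶ mg/gal

0.0277 oz/cm³ × 0.0283495 kg/oz ÷ 10⁻⁶ m³/cm³ = 785.281 kg/m³
785.281 kg/m³ ÷ 10⁻⁶ kg/mg × 0.00378541 m³/gal = 2.97261×10⁶ mg/gal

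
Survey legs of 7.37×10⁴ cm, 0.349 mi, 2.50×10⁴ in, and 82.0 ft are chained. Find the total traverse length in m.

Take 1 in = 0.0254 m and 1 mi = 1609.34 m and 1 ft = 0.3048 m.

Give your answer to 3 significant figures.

7.37×10⁴ cm × 0.01 = 737 m
0.349 mi × 1609.34 = 561.66 m
2.50×10⁴ in × 0.0254 = 635 m
82.0 ft × 0.3048 = 24.9936 m
Total: 737 + 561.66 + 635 + 24.9936 = 1958.65 m

1960 m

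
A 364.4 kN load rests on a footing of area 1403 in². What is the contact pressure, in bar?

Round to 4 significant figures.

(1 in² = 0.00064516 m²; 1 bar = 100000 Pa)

364.4 kN × 1000 = 364400 N
1403 in² × 0.00064516 = 0.905159 m²
P = F / A = 364400 N / 0.905159 m² = 402581 Pa
402581 Pa ÷ (100000 Pa/bar) = 4.02581 bar

4.026 bar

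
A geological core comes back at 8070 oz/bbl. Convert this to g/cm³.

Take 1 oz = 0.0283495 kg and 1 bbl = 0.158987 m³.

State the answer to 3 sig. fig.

1.44 g/cm³

8070 oz/bbl × 0.0283495 kg/oz ÷ 0.158987 m³/bbl = 1438.99 kg/m³
1438.99 kg/m³ ÷ 0.001 kg/g × 10⁻⁶ m³/cm³ = 1.43899 g/cm³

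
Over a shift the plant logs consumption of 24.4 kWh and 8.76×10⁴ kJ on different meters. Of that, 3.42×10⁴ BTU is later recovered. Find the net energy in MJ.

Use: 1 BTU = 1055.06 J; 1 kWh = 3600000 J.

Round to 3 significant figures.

24.4 kWh × 3600000 = 8.784×10⁷ J
8.76×10⁴ kJ × 1000 = 8.76×10⁷ J
3.42×10⁴ BTU × 1055.06 = 3.60831×10⁷ J
Net: 8.784×10⁷ + 8.76×10⁷ − 3.60831×10⁷ = 1.39357×10⁸ J
In MJ: 1.39357×10⁸ / 1000000 = 139.357 MJ

139 MJ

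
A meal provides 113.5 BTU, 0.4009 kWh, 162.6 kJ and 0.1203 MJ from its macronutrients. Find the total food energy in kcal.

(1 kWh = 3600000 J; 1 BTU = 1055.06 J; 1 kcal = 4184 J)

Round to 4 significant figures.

441.2 kcal

113.5 BTU × 1055.06 = 119749 J
0.4009 kWh × 3600000 = 1.44324×10⁶ J
162.6 kJ × 1000 = 162600 J
0.1203 MJ × 1000000 = 120300 J
Sum: 119749 + 1.44324×10⁶ + 162600 + 120300 = 1.84589×10⁶ J
In kcal: 1.84589×10⁶ / 4184 = 441.178 kcal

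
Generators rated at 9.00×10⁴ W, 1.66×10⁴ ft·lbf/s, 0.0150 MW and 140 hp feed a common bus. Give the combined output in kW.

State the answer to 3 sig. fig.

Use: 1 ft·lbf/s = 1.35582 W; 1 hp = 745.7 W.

9.00×10⁴ W (already W)
1.66×10⁴ ft·lbf/s × 1.35582 = 22506.6 W
0.0150 MW × 1000000 = 15000 W
140 hp × 745.7 = 104398 W
Combined: 90000 + 22506.6 + 15000 + 104398 = 231905 W
In kW: 231905 / 1000 = 231.905 kW

232 kW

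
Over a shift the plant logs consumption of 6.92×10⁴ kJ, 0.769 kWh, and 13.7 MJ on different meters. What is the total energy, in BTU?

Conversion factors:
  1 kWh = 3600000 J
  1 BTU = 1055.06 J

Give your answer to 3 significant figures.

8.12×10⁴ BTU

6.92×10⁴ kJ × 1000 → 6.92×10⁷ J
0.769 kWh × 3600000 → 2.7684×10⁶ J
13.7 MJ × 1000000 → 1.37×10⁷ J
Combined: 6.92×10⁷ + 2.7684×10⁶ + 1.37×10⁷ = 8.56684×10⁷ J
In BTU: 8.56684×10⁷ / 1055.06 = 81197.7 BTU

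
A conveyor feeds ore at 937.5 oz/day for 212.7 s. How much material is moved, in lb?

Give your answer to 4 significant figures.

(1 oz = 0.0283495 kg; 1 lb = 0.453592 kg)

937.5 oz/day → 3.07612×10⁻⁴ kg/s
m = ṁ × t = 3.07612×10⁻⁴ × 212.7 = 0.0654291 kg
In lb: 0.0654291 / 0.453592 = 0.144247 lb

0.1442 lb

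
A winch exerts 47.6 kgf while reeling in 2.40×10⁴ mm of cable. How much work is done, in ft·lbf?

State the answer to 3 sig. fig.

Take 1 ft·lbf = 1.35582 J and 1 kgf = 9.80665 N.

8260 ft·lbf

47.6 kgf × 9.80665 = 466.797 N
2.40×10⁴ mm × 0.001 = 24 m
W = F × d = 466.797 N × 24 m = 11203.1 J
11203.1 J ÷ (1.35582 J/ft·lbf) = 8262.97 ft·lbf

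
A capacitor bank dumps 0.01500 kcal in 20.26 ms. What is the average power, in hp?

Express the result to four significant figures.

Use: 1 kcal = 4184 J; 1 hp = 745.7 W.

0.01500 kcal × 4184 → 62.76 J
20.26 ms × 0.001 → 0.02026 s
P = E / t = 62.76 J / 0.02026 s = 3097.73 W
3097.73 W ÷ (745.7 W/hp) = 4.15412 hp

4.154 hp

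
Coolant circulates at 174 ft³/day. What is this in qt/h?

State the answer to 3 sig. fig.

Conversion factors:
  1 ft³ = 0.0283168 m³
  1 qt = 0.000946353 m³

217 qt/h

174 ft³/day × 0.0283168 m³/ft³ ÷ 86400 s/day = 5.70269×10⁻⁵ m³/s
5.70269×10⁻⁵ m³/s ÷ 0.000946353 m³/qt × 3600 s/h = 216.935 qt/h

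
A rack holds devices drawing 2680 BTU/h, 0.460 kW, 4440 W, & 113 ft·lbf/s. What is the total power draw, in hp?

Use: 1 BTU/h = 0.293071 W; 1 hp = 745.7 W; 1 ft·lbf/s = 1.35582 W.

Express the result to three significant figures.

2680 BTU/h × 0.293071 = 785.43 W
0.460 kW × 1000 = 460 W
4440 W (already W)
113 ft·lbf/s × 1.35582 = 153.208 W
Combined: 785.43 + 460 + 4440 + 153.208 = 5838.64 W
In hp: 5838.64 / 745.7 = 7.82974 hp

7.83 hp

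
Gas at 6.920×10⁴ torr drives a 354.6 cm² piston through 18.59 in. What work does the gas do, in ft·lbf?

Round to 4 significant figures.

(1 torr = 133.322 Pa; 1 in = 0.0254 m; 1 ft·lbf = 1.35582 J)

6.920×10⁴ torr → 9.22588×10⁶ Pa
354.6 cm² → 0.03546 m²
F = P × A = 9.22588×10⁶ × 0.03546 = 327150 N
18.59 in → 0.472186 m
W = F × d = 327150 × 0.472186 = 154476 J
In ft·lbf: 154476 / 1.35582 = 113935 ft·lbf

1.139×10⁵ ft·lbf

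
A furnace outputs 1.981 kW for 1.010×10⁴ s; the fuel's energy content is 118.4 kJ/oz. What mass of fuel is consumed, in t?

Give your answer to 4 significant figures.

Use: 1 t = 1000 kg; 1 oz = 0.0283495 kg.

0.004791 t

1.981 kW → 1981 W
E = P × t = 1981 × 10100 = 2.00081×10⁷ J
118.4 kJ/oz → 4.17644×10⁶ J/kg
m = E / e_s = 2.00081×10⁷ / 4.17644×10⁶ = 4.79071 kg
In t: 4.79071 / 1000 = 0.00479071 t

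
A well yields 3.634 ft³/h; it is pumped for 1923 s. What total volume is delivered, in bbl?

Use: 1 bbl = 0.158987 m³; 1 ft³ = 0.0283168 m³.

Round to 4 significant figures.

0.3457 bbl

3.634 ft³/h → 2.85842×10⁻⁵ m³/s
V = Q × t = 2.85842×10⁻⁵ × 1923 = 0.0549674 m³
In bbl: 0.0549674 / 0.158987 = 0.345735 bbl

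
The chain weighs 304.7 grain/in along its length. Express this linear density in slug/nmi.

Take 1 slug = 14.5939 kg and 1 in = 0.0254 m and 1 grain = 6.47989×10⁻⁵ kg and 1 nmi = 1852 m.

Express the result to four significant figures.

304.7 grain/in × 6.47989×10⁻⁵ kg/grain ÷ 0.0254 m/in = 0.777332 kg/m
0.777332 kg/m ÷ 14.5939 kg/slug × 1852 m/nmi = 98.6452 slug/nmi

98.65 slug/nmi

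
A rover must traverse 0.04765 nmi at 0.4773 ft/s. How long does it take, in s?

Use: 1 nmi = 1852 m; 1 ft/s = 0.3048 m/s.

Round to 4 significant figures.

0.04765 nmi × 1852 = 88.2478 m
0.4773 ft/s × 0.3048 = 0.145481 m/s
t = d / v = 88.2478 m / 0.145481 m/s = 606.593 s

606.6 s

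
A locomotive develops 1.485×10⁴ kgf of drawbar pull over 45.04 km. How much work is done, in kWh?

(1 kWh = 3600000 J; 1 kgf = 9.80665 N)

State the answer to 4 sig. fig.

1822 kWh

1.485×10⁴ kgf × 9.80665 → 145629 N
45.04 km × 1000 → 45040 m
W = F × d = 145629 N × 45040 m = 6.55913×10⁹ J
6.55913×10⁹ J ÷ (3600000 J/kWh) = 1821.98 kWh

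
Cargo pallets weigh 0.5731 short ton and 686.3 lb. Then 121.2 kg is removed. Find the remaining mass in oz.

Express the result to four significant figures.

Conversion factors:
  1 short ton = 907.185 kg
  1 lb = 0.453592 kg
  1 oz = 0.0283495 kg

2.504×10⁴ oz

0.5731 short ton × 907.185 = 519.908 kg
686.3 lb × 0.453592 = 311.3 kg
121.2 kg (already kg)
Sum: 519.908 + 311.3 − 121.2 = 710.008 kg
In oz: 710.008 / 0.0283495 = 25044.8 oz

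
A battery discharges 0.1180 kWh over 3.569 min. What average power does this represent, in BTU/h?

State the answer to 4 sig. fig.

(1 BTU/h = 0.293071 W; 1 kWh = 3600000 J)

6769 BTU/h

0.1180 kWh × 3600000 → 424800 J
3.569 min × 60 → 214.14 s
P = E / t = 424800 J / 214.14 s = 1983.75 W
1983.75 W ÷ (0.293071 W/BTU/h) = 6768.84 BTU/h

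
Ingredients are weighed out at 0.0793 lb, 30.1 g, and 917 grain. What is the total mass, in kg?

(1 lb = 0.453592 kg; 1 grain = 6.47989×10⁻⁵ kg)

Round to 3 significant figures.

0.125 kg

0.0793 lb × 0.453592 = 0.0359698 kg
30.1 g × 0.001 = 0.0301 kg
917 grain × 6.47989×10⁻⁵ = 0.0594206 kg
Sum: 0.0359698 + 0.0301 + 0.0594206 = 0.12549 kg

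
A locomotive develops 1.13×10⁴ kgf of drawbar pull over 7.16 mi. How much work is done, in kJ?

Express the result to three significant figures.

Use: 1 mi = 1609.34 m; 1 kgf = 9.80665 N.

1.28×10⁶ kJ

1.13×10⁴ kgf × 9.80665 → 110815 N
7.16 mi × 1609.34 → 11522.9 m
W = F × d = 110815 N × 11522.9 m = 1.27691×10⁹ J
1.27691×10⁹ J ÷ (1000 J/kJ) = 1.27691×10⁶ kJ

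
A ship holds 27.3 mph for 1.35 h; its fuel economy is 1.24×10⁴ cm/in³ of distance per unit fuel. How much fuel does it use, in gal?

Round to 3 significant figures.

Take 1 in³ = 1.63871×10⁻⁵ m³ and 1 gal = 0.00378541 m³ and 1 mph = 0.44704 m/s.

27.3 mph → 12.2042 m/s
1.35 h → 4860 s
d = v × t = 12.2042 × 4860 = 59312.4 m
1.24×10⁴ cm/in³ → 7.56693×10⁶ m/m³
V = d / (distance per unit fuel) = 59312.4 / 7.56693×10⁶ = 0.00783837 m³
In gal: 0.00783837 / 0.00378541 = 2.07068 gal

2.07 gal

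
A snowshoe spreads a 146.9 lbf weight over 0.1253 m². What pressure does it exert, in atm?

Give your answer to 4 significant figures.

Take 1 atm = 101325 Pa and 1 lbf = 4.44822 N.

0.05147 atm

146.9 lbf × 4.44822 = 653.444 N
P = F / A = 653.444 N / 0.1253 m² = 5215.04 Pa
5215.04 Pa ÷ (101325 Pa/atm) = 0.0514684 atm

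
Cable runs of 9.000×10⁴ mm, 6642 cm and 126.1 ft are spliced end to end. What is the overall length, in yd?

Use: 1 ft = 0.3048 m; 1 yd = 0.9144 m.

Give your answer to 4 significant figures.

213.1 yd

9.000×10⁴ mm × 0.001 = 90 m
6642 cm × 0.01 = 66.42 m
126.1 ft × 0.3048 = 38.4353 m
Total: 90 + 66.42 + 38.4353 = 194.855 m
In yd: 194.855 / 0.9144 = 213.096 yd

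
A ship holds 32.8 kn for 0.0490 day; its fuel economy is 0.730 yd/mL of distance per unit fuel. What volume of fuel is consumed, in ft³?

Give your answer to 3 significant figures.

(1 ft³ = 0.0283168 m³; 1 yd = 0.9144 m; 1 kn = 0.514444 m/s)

32.8 kn → 16.8738 m/s
0.0490 day → 4233.6 s
d = v × t = 16.8738 × 4233.6 = 71436.9 m
0.730 yd/mL → 667512 m/m³
V = d / (distance per unit fuel) = 71436.9 / 667512 = 0.10702 m³
In ft³: 0.10702 / 0.0283168 = 3.77938 ft³

3.78 ft³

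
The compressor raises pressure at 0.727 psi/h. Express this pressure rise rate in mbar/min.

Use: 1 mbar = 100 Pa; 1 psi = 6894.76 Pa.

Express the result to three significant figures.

0.727 psi/h × 6894.76 Pa/psi ÷ 3600 s/h = 1.39236 Pa/s
1.39236 Pa/s ÷ 100 Pa/mbar × 60 s/min = 0.835416 mbar/min

0.835 mbar/min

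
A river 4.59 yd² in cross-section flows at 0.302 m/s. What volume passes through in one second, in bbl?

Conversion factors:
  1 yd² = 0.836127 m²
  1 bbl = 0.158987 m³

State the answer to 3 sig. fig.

7.29 bbl

4.59 yd² × 0.836127 → 3.83782 m²
V = v × A × t = 0.302 m/s × 3.83782 m² × 1 s = 1.15902 m³
1.15902 m³ ÷ (0.158987 m³/bbl) = 7.29003 bbl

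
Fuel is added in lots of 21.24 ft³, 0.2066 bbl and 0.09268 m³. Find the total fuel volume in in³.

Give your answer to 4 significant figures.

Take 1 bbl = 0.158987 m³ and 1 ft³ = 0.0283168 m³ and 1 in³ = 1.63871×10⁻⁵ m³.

21.24 ft³ × 0.0283168 = 0.601449 m³
0.2066 bbl × 0.158987 = 0.0328467 m³
0.09268 m³ (already m³)
Combined: 0.601449 + 0.0328467 + 0.09268 = 0.726976 m³
In in³: 0.726976 / 1.63871×10⁻⁵ = 44362.7 in³

4.436×10⁴ in³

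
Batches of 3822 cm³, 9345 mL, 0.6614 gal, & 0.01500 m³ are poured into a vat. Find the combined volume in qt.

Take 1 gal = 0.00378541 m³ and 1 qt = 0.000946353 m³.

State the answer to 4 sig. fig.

3822 cm³ × 10⁻⁶ = 0.003822 m³
9345 mL × 10⁻⁶ = 0.009345 m³
0.6614 gal × 0.00378541 = 0.00250367 m³
0.01500 m³ (already m³)
Total: 0.003822 + 0.009345 + 0.00250367 + 0.015 = 0.0306707 m³
In qt: 0.0306707 / 0.000946353 = 32.4094 qt

32.41 qt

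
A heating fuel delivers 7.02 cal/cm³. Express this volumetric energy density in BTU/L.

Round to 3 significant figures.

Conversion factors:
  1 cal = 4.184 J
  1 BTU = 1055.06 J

27.8 BTU/L

7.02 cal/cm³ × 4.184 J/cal ÷ 10⁻⁶ m³/cm³ = 2.93717×10⁷ J/m³
2.93717×10⁷ J/m³ ÷ 1055.06 J/BTU × 0.001 m³/L = 27.8389 BTU/L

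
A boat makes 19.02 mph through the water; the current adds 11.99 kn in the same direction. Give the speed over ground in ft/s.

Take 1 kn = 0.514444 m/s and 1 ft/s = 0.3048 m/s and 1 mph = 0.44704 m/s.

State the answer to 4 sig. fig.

19.02 mph × 0.44704 = 8.5027 m/s
11.99 kn × 0.514444 = 6.16818 m/s
Total: 8.5027 + 6.16818 = 14.6709 m/s
In ft/s: 14.6709 / 0.3048 = 48.1329 ft/s

48.13 ft/s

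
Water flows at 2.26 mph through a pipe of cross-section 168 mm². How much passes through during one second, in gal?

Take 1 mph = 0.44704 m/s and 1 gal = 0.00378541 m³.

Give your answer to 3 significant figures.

2.26 mph × 0.44704 → 1.01031 m/s
168 mm² × 10⁻⁶ → 1.68×10⁻⁴ m²
V = v × A × t = 1.01031 m/s × 1.68×10⁻⁴ m² × 1 s = 1.69732×10⁻⁴ m³
1.69732×10⁻⁴ m³ ÷ (0.00378541 m³/gal) = 0.0448385 gal

0.0448 gal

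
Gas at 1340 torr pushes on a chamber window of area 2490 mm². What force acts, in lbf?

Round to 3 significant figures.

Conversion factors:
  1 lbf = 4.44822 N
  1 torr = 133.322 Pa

100 lbf

1340 torr × 133.322 = 178651 Pa
2490 mm² × 10⁻⁶ = 0.00249 m²
F = P × A = 178651 Pa × 0.00249 m² = 444.841 N
444.841 N ÷ (4.44822 N/lbf) = 100.004 lbf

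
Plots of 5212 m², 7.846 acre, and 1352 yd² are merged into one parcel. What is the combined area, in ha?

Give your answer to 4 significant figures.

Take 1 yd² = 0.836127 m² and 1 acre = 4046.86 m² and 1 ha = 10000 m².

5212 m² (already m²)
7.846 acre × 4046.86 = 31751.7 m²
1352 yd² × 0.836127 = 1130.44 m²
Sum: 5212 + 31751.7 + 1130.44 = 38094.1 m²
In ha: 38094.1 / 10000 = 3.80941 ha

3.809 ha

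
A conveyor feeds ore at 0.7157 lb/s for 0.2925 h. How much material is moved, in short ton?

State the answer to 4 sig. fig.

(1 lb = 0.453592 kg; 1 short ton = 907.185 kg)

0.7157 lb/s → 0.324636 kg/s
0.2925 h → 1053 s
m = ṁ × t = 0.324636 × 1053 = 341.842 kg
In short ton: 341.842 / 907.185 = 0.376816 short ton

0.3768 short ton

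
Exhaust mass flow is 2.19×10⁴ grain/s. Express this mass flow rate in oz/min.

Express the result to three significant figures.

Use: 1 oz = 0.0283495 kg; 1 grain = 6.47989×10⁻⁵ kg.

2.19×10⁴ grain/s × 6.47989×10⁻⁵ kg/grain = 1.4191 kg/s
1.4191 kg/s ÷ 0.0283495 kg/oz × 60 s/min = 3003.44 oz/min

3000 oz/min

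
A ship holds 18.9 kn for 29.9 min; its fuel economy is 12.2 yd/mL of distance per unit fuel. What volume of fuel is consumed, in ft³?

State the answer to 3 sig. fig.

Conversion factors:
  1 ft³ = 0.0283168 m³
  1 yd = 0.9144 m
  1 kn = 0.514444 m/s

0.0552 ft³

18.9 kn → 9.72299 m/s
29.9 min → 1794 s
d = v × t = 9.72299 × 1794 = 17443 m
12.2 yd/mL → 1.11557×10⁷ m/m³
V = d / (distance per unit fuel) = 17443 / 1.11557×10⁷ = 0.0015636 m³
In ft³: 0.0015636 / 0.0283168 = 0.0552181 ft³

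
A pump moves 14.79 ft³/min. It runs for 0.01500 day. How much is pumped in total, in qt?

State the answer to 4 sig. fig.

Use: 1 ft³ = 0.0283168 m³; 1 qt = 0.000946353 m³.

9559 qt

14.79 ft³/min → 0.00698009 m³/s
0.01500 day → 1296 s
V = Q × t = 0.00698009 × 1296 = 9.0462 m³
In qt: 9.0462 / 0.000946353 = 9559.01 qt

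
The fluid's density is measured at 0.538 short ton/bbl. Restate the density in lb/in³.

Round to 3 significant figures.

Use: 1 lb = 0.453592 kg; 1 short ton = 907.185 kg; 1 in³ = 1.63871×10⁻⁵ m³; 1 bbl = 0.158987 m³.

0.538 short ton/bbl × 907.185 kg/short ton ÷ 0.158987 m³/bbl = 3069.85 kg/m³
3069.85 kg/m³ ÷ 0.453592 kg/lb × 1.63871×10⁻⁵ m³/in³ = 0.110906 lb/in³

0.111 lb/in³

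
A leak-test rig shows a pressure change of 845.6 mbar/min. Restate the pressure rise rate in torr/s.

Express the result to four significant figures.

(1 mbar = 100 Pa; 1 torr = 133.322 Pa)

845.6 mbar/min × 100 Pa/mbar ÷ 60 s/min = 1409.33 Pa/s
1409.33 Pa/s ÷ 133.322 Pa/torr = 10.5709 torr/s

10.57 torr/s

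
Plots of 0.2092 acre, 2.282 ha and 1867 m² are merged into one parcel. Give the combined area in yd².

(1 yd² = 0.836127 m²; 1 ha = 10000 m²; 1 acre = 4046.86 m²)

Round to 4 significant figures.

0.2092 acre × 4046.86 = 846.603 m²
2.282 ha × 10000 = 22820 m²
1867 m² (already m²)
Total: 846.603 + 22820 + 1867 = 25533.6 m²
In yd²: 25533.6 / 0.836127 = 30537.9 yd²

3.054×10⁴ yd²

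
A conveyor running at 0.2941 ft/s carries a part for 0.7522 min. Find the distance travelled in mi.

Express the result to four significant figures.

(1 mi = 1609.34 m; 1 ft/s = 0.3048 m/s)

0.2941 ft/s × 0.3048 = 0.0896417 m/s
0.7522 min × 60 = 45.132 s
d = v × t = 0.0896417 m/s × 45.132 s = 4.04571 m
4.04571 m ÷ (1609.34 m/mi) = 0.00251389 mi

0.002514 mi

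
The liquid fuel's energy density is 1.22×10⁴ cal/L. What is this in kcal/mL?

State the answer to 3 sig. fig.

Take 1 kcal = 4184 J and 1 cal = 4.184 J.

1.22×10⁴ cal/L × 4.184 J/cal ÷ 0.001 m³/L = 5.10448×10⁷ J/m³
5.10448×10⁷ J/m³ ÷ 4184 J/kcal × 10⁻⁶ m³/mL = 0.0122 kcal/mL

0.0122 kcal/mL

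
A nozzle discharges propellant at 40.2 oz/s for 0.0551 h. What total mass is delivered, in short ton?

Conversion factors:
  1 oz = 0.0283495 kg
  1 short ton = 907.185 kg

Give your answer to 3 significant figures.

40.2 oz/s → 1.13965 kg/s
0.0551 h → 198.36 s
m = ṁ × t = 1.13965 × 198.36 = 226.061 kg
In short ton: 226.061 / 907.185 = 0.24919 short ton

0.249 short ton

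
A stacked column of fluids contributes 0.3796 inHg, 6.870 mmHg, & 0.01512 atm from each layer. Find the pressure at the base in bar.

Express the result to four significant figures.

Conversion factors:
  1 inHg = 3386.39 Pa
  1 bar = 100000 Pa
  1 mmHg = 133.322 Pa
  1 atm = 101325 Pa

0.3796 inHg × 3386.39 = 1285.47 Pa
6.870 mmHg × 133.322 = 915.922 Pa
0.01512 atm × 101325 = 1532.03 Pa
Sum: 1285.47 + 915.922 + 1532.03 = 3733.42 Pa
In bar: 3733.42 / 100000 = 0.0373342 bar

0.03733 bar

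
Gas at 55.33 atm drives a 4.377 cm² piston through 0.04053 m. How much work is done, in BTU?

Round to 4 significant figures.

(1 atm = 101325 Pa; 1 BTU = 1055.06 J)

55.33 atm → 5.60631×10⁶ Pa
4.377 cm² → 4.377×10⁻⁴ m²
F = P × A = 5.60631×10⁶ × 4.377×10⁻⁴ = 2453.88 N
W = F × d = 2453.88 × 0.04053 = 99.4558 J
In BTU: 99.4558 / 1055.06 = 0.0942655 BTU

0.09427 BTU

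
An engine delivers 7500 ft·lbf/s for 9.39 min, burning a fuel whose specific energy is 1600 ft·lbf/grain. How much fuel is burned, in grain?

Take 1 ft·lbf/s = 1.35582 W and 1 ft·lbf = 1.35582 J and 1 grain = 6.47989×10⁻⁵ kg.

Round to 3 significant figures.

2640 grain

7500 ft·lbf/s → 10168.6 W
9.39 min → 563.4 s
E = P × t = 10168.6 × 563.4 = 5.72899×10⁶ J
1600 ft·lbf/grain → 3.34776×10⁷ J/kg
m = E / e_s = 5.72899×10⁶ / 3.34776×10⁷ = 0.171129 kg
In grain: 0.171129 / 6.47989×10⁻⁵ = 2640.92 grain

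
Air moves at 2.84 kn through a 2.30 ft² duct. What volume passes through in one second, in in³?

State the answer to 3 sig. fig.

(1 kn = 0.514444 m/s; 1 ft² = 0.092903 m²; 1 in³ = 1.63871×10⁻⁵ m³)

2.84 kn × 0.514444 → 1.46102 m/s
2.30 ft² × 0.092903 → 0.213677 m²
V = v × A × t = 1.46102 m/s × 0.213677 m² × 1 s = 0.312186 m³
0.312186 m³ ÷ (1.63871×10⁻⁵ m³/in³) = 19050.7 in³

1.91×10⁴ in³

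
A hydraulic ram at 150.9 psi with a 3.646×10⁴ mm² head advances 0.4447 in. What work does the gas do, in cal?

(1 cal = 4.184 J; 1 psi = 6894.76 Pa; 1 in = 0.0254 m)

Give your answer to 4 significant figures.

102.4 cal

150.9 psi → 1.04042×10⁶ Pa
3.646×10⁴ mm² → 0.03646 m²
F = P × A = 1.04042×10⁶ × 0.03646 = 37933.7 N
0.4447 in → 0.0112954 m
W = F × d = 37933.7 × 0.0112954 = 428.476 J
In cal: 428.476 / 4.184 = 102.408 cal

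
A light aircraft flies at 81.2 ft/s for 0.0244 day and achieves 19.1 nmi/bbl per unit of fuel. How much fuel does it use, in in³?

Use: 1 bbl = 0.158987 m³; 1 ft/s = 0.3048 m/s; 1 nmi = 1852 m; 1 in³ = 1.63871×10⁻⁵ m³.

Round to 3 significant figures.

81.2 ft/s → 24.7498 m/s
0.0244 day → 2108.16 s
d = v × t = 24.7498 × 2108.16 = 52176.5 m
19.1 nmi/bbl → 222491 m/m³
V = d / (distance per unit fuel) = 52176.5 / 222491 = 0.234511 m³
In in³: 0.234511 / 1.63871×10⁻⁵ = 14310.7 in³

1.43×10⁴ in³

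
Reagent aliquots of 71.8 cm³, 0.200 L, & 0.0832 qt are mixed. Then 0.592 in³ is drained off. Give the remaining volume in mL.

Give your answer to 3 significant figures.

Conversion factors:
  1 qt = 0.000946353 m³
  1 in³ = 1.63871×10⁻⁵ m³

71.8 cm³ × 10⁻⁶ → 7.18×10⁻⁵ m³
0.200 L × 0.001 → 2×10⁻⁴ m³
0.0832 qt × 0.000946353 → 7.87366×10⁻⁵ m³
0.592 in³ × 1.63871×10⁻⁵ → 9.70116×10⁻⁶ m³
Result: 7.18×10⁻⁵ + 2×10⁻⁴ + 7.87366×10⁻⁵ − 9.70116×10⁻⁶ = 3.40835×10⁻⁴ m³
In mL: 3.40835×10⁻⁴ / 10⁻⁶ = 340.835 mL

341 mL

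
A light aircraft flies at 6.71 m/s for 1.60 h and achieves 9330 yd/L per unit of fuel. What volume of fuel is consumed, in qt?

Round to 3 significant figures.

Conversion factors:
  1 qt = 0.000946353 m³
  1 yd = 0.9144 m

4.79 qt

1.60 h → 5760 s
d = v × t = 6.71 × 5760 = 38649.6 m
9330 yd/L → 8.53135×10⁶ m/m³
V = d / (distance per unit fuel) = 38649.6 / 8.53135×10⁶ = 0.0045303 m³
In qt: 0.0045303 / 0.000946353 = 4.78711 qt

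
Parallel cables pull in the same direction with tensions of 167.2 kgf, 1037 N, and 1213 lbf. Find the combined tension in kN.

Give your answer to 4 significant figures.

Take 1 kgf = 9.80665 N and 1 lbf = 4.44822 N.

167.2 kgf × 9.80665 = 1639.67 N
1037 N (already N)
1213 lbf × 4.44822 = 5395.69 N
Combined: 1639.67 + 1037 + 5395.69 = 8072.36 N
In kN: 8072.36 / 1000 = 8.07236 kN

8.072 kN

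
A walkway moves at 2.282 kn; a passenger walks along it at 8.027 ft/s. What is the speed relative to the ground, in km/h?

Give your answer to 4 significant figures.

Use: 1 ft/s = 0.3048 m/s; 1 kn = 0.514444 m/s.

2.282 kn × 0.514444 = 1.17396 m/s
8.027 ft/s × 0.3048 = 2.44663 m/s
Total: 1.17396 + 2.44663 = 3.62059 m/s
In km/h: 3.62059 / (1/3.6) = 13.0341 km/h

13.03 km/h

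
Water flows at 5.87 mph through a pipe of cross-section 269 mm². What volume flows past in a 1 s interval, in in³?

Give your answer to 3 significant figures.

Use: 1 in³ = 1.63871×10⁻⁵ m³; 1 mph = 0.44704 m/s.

5.87 mph × 0.44704 = 2.62412 m/s
269 mm² × 10⁻⁶ = 2.69×10⁻⁴ m²
V = v × A × t = 2.62412 m/s × 2.69×10⁻⁴ m² × 1 s = 7.05888×10⁻⁴ m³
7.05888×10⁻⁴ m³ ÷ (1.63871×10⁻⁵ m³/in³) = 43.0758 in³

43.1 in³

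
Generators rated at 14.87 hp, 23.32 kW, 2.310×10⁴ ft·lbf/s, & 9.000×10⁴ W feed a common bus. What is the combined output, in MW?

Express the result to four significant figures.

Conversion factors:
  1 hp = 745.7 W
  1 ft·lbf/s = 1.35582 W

14.87 hp × 745.7 = 11088.6 W
23.32 kW × 1000 = 23320 W
2.310×10⁴ ft·lbf/s × 1.35582 = 31319.4 W
9.000×10⁴ W (already W)
Sum: 11088.6 + 23320 + 31319.4 + 90000 = 155728 W
In MW: 155728 / 1000000 = 0.155728 MW

0.1557 MW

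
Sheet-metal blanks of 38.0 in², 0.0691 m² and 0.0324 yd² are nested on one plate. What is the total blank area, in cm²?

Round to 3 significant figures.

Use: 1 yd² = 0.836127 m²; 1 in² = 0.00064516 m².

38.0 in² × 0.00064516 → 0.0245161 m²
0.0691 m² (already m²)
0.0324 yd² × 0.836127 → 0.0270905 m²
Sum: 0.0245161 + 0.0691 + 0.0270905 = 0.120707 m²
In cm²: 0.120707 / 0.0001 = 1207.07 cm²

1210 cm²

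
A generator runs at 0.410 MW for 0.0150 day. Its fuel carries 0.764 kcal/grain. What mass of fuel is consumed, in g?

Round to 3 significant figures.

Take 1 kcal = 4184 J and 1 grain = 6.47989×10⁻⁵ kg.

1.08×10⁴ g

0.410 MW → 410000 W
0.0150 day → 1296 s
E = P × t = 410000 × 1296 = 5.3136×10⁸ J
0.764 kcal/grain → 4.93307×10⁷ J/kg
m = E / e_s = 5.3136×10⁸ / 4.93307×10⁷ = 10.7714 kg
In g: 10.7714 / 0.001 = 10771.4 g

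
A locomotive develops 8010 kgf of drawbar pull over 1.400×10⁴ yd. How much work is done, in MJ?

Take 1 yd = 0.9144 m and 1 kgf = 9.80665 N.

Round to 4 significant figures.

8010 kgf × 9.80665 = 78551.3 N
1.400×10⁴ yd × 0.9144 = 12801.6 m
W = F × d = 78551.3 N × 12801.6 m = 1.00558×10⁹ J
1.00558×10⁹ J ÷ (1000000 J/MJ) = 1005.58 MJ

1006 MJ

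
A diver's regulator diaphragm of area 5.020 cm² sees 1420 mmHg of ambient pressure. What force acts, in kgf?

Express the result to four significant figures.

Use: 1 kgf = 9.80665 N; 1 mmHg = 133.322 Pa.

1420 mmHg × 133.322 → 189317 Pa
5.020 cm² × 0.0001 → 5.02×10⁻⁴ m²
F = P × A = 189317 Pa × 5.02×10⁻⁴ m² = 95.0371 N
95.0371 N ÷ (9.80665 N/kgf) = 9.69109 kgf

9.691 kgf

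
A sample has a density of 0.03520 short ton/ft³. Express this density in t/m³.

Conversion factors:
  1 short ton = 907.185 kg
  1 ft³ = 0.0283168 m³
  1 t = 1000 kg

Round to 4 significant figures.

0.03520 short ton/ft³ × 907.185 kg/short ton ÷ 0.0283168 m³/ft³ = 1127.7 kg/m³
1127.7 kg/m³ ÷ 1000 kg/t = 1.1277 t/m³

1.128 t/m³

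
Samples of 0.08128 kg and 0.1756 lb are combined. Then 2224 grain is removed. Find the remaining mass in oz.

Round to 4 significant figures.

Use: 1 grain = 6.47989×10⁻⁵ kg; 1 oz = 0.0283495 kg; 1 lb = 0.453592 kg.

0.5932 oz

0.08128 kg (already kg)
0.1756 lb × 0.453592 = 0.0796508 kg
2224 grain × 6.47989×10⁻⁵ = 0.144113 kg
Sum: 0.08128 + 0.0796508 − 0.144113 = 0.0168178 kg
In oz: 0.0168178 / 0.0283495 = 0.593231 oz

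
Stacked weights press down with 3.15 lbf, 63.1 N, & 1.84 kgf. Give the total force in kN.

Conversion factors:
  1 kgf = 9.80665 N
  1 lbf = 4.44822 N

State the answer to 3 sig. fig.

0.0952 kN

3.15 lbf × 4.44822 = 14.0119 N
63.1 N (already N)
1.84 kgf × 9.80665 = 18.0442 N
Combined: 14.0119 + 63.1 + 18.0442 = 95.1561 N
In kN: 95.1561 / 1000 = 0.0951561 kN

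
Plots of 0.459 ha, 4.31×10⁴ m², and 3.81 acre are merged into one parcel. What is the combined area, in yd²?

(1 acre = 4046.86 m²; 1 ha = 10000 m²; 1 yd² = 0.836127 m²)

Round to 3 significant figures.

7.55×10⁴ yd²

0.459 ha × 10000 → 4590 m²
4.31×10⁴ m² (already m²)
3.81 acre × 4046.86 → 15418.5 m²
Combined: 4590 + 43100 + 15418.5 = 63108.5 m²
In yd²: 63108.5 / 0.836127 = 75477.2 yd²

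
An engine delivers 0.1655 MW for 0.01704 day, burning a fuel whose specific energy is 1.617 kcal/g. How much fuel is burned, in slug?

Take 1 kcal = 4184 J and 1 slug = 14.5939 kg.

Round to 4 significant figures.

0.1655 MW → 165500 W
0.01704 day → 1472.26 s
E = P × t = 165500 × 1472.26 = 2.43659×10⁸ J
1.617 kcal/g → 6.76553×10⁶ J/kg
m = E / e_s = 2.43659×10⁸ / 6.76553×10⁶ = 36.0148 kg
In slug: 36.0148 / 14.5939 = 2.4678 slug

2.468 slug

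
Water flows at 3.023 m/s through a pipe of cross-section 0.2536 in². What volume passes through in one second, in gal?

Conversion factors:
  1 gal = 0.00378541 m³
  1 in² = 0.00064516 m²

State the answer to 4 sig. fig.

0.1307 gal

0.2536 in² × 0.00064516 = 1.63613×10⁻⁴ m²
V = v × A × t = 3.023 m/s × 1.63613×10⁻⁴ m² × 1 s = 4.94602×10⁻⁴ m³
4.94602×10⁻⁴ m³ ÷ (0.00378541 m³/gal) = 0.13066 gal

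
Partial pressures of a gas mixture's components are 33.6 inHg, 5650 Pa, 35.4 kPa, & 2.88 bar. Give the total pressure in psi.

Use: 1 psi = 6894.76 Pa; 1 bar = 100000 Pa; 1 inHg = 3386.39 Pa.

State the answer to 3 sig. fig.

33.6 inHg × 3386.39 = 113783 Pa
5650 Pa (already Pa)
35.4 kPa × 1000 = 35400 Pa
2.88 bar × 100000 = 288000 Pa
Sum: 113783 + 5650 + 35400 + 288000 = 442833 Pa
In psi: 442833 / 6894.76 = 64.2275 psi

64.2 psi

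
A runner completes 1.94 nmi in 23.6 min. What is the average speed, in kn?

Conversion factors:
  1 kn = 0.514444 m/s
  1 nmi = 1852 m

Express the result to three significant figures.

4.93 kn

1.94 nmi × 1852 = 3592.88 m
23.6 min × 60 = 1416 s
v = d / t = 3592.88 m / 1416 s = 2.53734 m/s
2.53734 m/s ÷ (0.514444 m/s/kn) = 4.9322 kn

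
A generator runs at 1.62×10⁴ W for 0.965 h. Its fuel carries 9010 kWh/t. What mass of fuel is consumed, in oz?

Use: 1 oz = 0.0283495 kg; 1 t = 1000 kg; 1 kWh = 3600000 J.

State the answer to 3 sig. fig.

61.2 oz

0.965 h → 3474 s
E = P × t = 16200 × 3474 = 5.62788×10⁷ J
9010 kWh/t → 3.2436×10⁷ J/kg
m = E / e_s = 5.62788×10⁷ / 3.2436×10⁷ = 1.73507 kg
In oz: 1.73507 / 0.0283495 = 61.2028 oz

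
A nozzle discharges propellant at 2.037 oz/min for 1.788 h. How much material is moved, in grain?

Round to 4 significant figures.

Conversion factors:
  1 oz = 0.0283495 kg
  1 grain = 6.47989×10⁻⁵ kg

9.561×10⁴ grain

2.037 oz/min → 9.62466×10⁻⁴ kg/s
1.788 h → 6436.8 s
m = ṁ × t = 9.62466×10⁻⁴ × 6436.8 = 6.1952 kg
In grain: 6.1952 / 6.47989×10⁻⁵ = 95606.6 grain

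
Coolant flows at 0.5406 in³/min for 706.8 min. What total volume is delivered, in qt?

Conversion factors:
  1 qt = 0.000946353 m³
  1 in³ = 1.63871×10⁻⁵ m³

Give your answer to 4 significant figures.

6.616 qt

0.5406 in³/min → 1.47648×10⁻⁷ m³/s
706.8 min → 42408 s
V = Q × t = 1.47648×10⁻⁷ × 42408 = 0.00626146 m³
In qt: 0.00626146 / 0.000946353 = 6.61641 qt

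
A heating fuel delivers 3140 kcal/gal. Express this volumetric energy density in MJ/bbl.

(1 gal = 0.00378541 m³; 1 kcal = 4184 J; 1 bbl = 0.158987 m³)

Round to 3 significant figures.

552 MJ/bbl

3140 kcal/gal × 4184 J/kcal ÷ 0.00378541 m³/gal = 3.47063×10⁹ J/m³
3.47063×10⁹ J/m³ ÷ 1000000 J/MJ × 0.158987 m³/bbl = 551.785 MJ/bbl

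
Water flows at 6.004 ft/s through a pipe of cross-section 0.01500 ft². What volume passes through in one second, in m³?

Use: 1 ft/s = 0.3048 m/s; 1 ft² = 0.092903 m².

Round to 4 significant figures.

0.002550 m³

6.004 ft/s × 0.3048 = 1.83002 m/s
0.01500 ft² × 0.092903 = 0.00139354 m²
V = v × A × t = 1.83002 m/s × 0.00139354 m² × 1 s = 0.00255021 m³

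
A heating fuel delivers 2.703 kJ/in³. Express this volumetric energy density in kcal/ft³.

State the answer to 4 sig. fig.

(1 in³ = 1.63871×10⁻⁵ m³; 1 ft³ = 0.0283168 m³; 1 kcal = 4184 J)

2.703 kJ/in³ × 1000 J/kJ ÷ 1.63871×10⁻⁵ m³/in³ = 1.64947×10⁸ J/m³
1.64947×10⁸ J/m³ ÷ 4184 J/kcal × 0.0283168 m³/ft³ = 1116.34 kcal/ft³

1116 kcal/ft³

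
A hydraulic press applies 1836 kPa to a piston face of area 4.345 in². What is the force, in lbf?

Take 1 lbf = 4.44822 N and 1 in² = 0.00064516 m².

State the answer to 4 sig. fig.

1157 lbf

1836 kPa × 1000 = 1.836×10⁶ Pa
4.345 in² × 0.00064516 = 0.00280322 m²
F = P × A = 1.836×10⁶ Pa × 0.00280322 m² = 5146.71 N
5146.71 N ÷ (4.44822 N/lbf) = 1157.03 lbf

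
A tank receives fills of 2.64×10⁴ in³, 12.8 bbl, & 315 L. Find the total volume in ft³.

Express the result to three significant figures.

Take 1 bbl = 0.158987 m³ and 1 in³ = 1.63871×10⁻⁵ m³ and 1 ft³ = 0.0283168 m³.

98.3 ft³

2.64×10⁴ in³ × 1.63871×10⁻⁵ = 0.432619 m³
12.8 bbl × 0.158987 = 2.03503 m³
315 L × 0.001 = 0.315 m³
Sum: 0.432619 + 2.03503 + 0.315 = 2.78265 m³
In ft³: 2.78265 / 0.0283168 = 98.2685 ft³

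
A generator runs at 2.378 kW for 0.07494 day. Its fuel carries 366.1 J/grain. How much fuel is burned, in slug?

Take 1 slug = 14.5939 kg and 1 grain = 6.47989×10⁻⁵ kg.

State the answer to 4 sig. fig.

2.378 kW → 2378 W
0.07494 day → 6474.82 s
E = P × t = 2378 × 6474.82 = 1.53971×10⁷ J
366.1 J/grain → 5.64979×10⁶ J/kg
m = E / e_s = 1.53971×10⁷ / 5.64979×10⁶ = 2.72525 kg
In slug: 2.72525 / 14.5939 = 0.186739 slug

0.1867 slug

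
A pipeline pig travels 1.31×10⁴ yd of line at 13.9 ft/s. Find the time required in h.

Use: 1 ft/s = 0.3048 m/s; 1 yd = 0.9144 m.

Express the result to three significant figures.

0.785 h

1.31×10⁴ yd × 0.9144 = 11978.6 m
13.9 ft/s × 0.3048 = 4.23672 m/s
t = d / v = 11978.6 m / 4.23672 m/s = 2827.33 s
2827.33 s ÷ (3600 s/h) = 0.785369 h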